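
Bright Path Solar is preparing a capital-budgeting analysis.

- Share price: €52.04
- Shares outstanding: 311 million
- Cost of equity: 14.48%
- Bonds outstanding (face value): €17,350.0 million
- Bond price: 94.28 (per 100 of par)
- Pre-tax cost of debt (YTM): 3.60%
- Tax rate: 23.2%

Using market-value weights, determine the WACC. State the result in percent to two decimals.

Market value of equity E = 52.04 × 311m = 16184.44m. Market value of debt D = 17350m × 94.28/100 = 16357.58m.
Total capital V = 16184.44 + 16357.58 = 32542.02.
Equity: weight = 16184.44/32542.02 = 0.4973; cost = 14.48%.
Bonds outstanding: weight = 16357.58/32542.02 = 0.5027; after-tax cost = 3.6% × (1 − 23.2%) = 2.7648%.
WACC = 0.4973 × 14.4800% + 0.5027 × 2.7648% = 8.5912%.

8.59%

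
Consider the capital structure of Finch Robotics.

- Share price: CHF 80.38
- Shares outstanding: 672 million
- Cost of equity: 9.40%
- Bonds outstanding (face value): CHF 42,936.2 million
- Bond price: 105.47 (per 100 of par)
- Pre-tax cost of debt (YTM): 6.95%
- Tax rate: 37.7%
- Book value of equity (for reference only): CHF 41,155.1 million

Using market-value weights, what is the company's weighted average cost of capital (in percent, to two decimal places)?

7.09%

Market value of equity E = 80.38 × 672m = 54015.36m. Market value of debt D = 42936.2m × 105.47/100 = 45284.81014m.
Total capital V = 54015.36 + 45284.81014 = 99300.17014.
Equity: weight = 54015.36/99300.17014 = 0.5440; cost = 9.4%.
Bonds outstanding: weight = 45284.81014/99300.17014 = 0.4560; after-tax cost = 6.95% × (1 − 37.7%) = 4.3299%.
WACC = 0.5440 × 9.4000% + 0.4560 × 4.3299% = 7.0878%.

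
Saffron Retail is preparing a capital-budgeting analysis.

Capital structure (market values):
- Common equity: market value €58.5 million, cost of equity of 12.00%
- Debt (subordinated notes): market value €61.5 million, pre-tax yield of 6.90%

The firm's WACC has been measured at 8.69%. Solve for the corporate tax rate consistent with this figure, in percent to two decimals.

Total capital V = 58.5 + 61.5 = 120.
Equity weight = 58.5/120 = 0.4875.
Subordinated notes weight = 61.5/120 = 0.5125.
Equity contribution = 0.4875 × 12% = 5.8500%.
Debt contribution must be 8.69% − 5.8500% = 2.8400%.
0.5125 × 6.9% × (1 − T) = 2.8400%  ⇒  (1 − T) = 0.8031.
T = 19.6889%.

19.69%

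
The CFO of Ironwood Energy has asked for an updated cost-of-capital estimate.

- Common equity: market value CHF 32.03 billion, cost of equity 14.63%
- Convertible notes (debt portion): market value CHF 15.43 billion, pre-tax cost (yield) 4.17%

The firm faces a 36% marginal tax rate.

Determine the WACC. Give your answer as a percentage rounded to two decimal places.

10.74%

Total capital V = 32.03 + 15.43 = 47.46.
Equity: weight = 32.03/47.46 = 0.6749; cost = 14.63%.
Convertible notes (debt portion): weight = 15.43/47.46 = 0.3251; after-tax cost = 4.17% × (1 − 36%) = 2.6688%.
WACC = 0.6749 × 14.6300% + 0.3251 × 2.6688% = 10.7412%.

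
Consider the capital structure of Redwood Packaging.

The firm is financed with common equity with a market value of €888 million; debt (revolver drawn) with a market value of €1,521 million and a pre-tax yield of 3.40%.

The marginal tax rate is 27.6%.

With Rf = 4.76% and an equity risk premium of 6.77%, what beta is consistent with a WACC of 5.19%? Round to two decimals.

Total capital V = 888 + 1521 = 2409.
Equity weight = 888/2409 = 0.3686.
Revolver drawn weight = 1521/2409 = 0.6314.
Debt contribution = 0.6314 × 3.4% × (1 − 27.6%) = 1.5542%.
Required equity contribution = 5.19% − 1.5542% = 3.6358%  ⇒  Re = 9.8633%.
CAPM: 9.8633% = 4.76% + β × 6.77%  ⇒  β = 0.7538.

0.75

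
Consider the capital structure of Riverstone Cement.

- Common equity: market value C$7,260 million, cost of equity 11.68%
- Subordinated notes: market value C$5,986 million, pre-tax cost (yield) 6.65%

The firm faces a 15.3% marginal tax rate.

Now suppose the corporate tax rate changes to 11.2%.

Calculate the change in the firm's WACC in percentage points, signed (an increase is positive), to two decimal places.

+0.12 pp

Current WACC:
Total capital V = 7260 + 5986 = 13246.
Equity: weight = 7260/13246 = 0.5481; cost = 11.68%.
Subordinated notes: weight = 5986/13246 = 0.4519; after-tax cost = 6.65% × (1 − 15.3%) = 5.6326%.
WACC = 0.5481 × 11.6800% + 0.4519 × 5.6326% = 8.9471%.
After the change:
Total capital V = 7260 + 5986 = 13246.
Equity: weight = 7260/13246 = 0.5481; cost = 11.68%.
Subordinated notes: weight = 5986/13246 = 0.4519; after-tax cost = 6.65% × (1 − 11.2%) = 5.9052%.
WACC = 0.5481 × 11.6800% + 0.4519 × 5.9052% = 9.0703%.
Change in WACC = 9.0703% − 8.9471% = 0.1232 pp.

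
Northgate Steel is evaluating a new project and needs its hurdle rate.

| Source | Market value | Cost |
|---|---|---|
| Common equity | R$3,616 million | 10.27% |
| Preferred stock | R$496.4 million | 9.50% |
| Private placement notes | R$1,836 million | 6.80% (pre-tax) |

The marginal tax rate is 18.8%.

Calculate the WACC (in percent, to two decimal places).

8.74%

Total capital V = 3616 + 496.4 + 1836 = 5948.4.
Equity: weight = 3616/5948.4 = 0.6079; cost = 10.27%.
Preferred: weight = 496.4/5948.4 = 0.0835; cost = 9.5%.
Private placement notes: weight = 1836/5948.4 = 0.3087; after-tax cost = 6.8% × (1 − 18.8%) = 5.5216%.
WACC = 0.6079 × 10.2700% + 0.0835 × 9.5000% + 0.3087 × 5.5216% = 8.7401%.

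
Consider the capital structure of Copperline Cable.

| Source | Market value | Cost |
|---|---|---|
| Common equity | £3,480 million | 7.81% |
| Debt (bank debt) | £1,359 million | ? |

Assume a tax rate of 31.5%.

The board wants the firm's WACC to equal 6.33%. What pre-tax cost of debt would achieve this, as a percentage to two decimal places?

3.71%

Total capital V = 3480 + 1359 = 4839.
Equity weight = 3480/4839 = 0.7192.
Bank debt weight = 1359/4839 = 0.2808.
Equity contribution = 0.7192 × 7.81% = 5.6166%.
Remaining for debt = 6.33% − 5.6166% = 0.7134%.
Rd × (1 − 31.5%) × 0.2808 = 0.7134%  ⇒  Rd = 3.7083%.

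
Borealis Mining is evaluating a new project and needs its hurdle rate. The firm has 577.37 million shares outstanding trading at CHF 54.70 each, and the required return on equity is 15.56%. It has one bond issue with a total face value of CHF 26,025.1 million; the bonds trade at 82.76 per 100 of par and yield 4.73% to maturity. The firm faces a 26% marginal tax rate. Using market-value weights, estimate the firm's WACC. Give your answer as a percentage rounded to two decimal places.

Market value of equity E = 54.7 × 577.37m = 31582.139m. Market value of debt D = 26025.1m × 82.76/100 = 21538.37276m.
Total capital V = 31582.139 + 21538.37276 = 53120.51176.
Equity: weight = 31582.139/53120.51176 = 0.5945; cost = 15.56%.
Bonds outstanding: weight = 21538.37276/53120.51176 = 0.4055; after-tax cost = 4.73% × (1 − 26%) = 3.5002%.
WACC = 0.5945 × 15.5600% + 0.4055 × 3.5002% = 10.6702%.

10.67%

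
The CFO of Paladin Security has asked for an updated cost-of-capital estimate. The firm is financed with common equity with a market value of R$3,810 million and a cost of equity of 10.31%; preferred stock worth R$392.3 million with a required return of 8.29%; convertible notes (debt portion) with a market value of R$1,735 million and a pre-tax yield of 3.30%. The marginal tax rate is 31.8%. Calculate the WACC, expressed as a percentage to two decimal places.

Total capital V = 3810 + 392.3 + 1735 = 5937.3.
Equity: weight = 3810/5937.3 = 0.6417; cost = 10.31%.
Preferred: weight = 392.3/5937.3 = 0.0661; cost = 8.29%.
Convertible notes (debt portion): weight = 1735/5937.3 = 0.2922; after-tax cost = 3.3% × (1 − 31.8%) = 2.2506%.
WACC = 0.6417 × 10.3100% + 0.0661 × 8.2900% + 0.2922 × 2.2506% = 7.8214%.

7.82%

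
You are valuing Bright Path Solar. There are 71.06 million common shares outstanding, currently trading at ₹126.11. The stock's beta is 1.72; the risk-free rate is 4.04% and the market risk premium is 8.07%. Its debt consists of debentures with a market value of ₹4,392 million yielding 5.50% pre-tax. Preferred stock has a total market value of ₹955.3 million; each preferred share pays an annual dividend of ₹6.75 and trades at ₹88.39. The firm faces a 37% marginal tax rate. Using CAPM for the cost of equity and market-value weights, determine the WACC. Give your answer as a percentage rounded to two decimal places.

Cost of equity via CAPM: Re = 4.04% + 1.72 × 8.07% = 17.9204%.
Cost of preferred: Rp = 6.75 / 88.39 = 7.6366%.
Market value of equity E = 126.11 × 71.06m = 8961.3766m.
Total capital V = 8961.3766 + 955.3 + 4392 = 14308.6766.
Equity: weight = 8961.3766/14308.6766 = 0.6263; cost = 17.9204%.
Preferred: weight = 955.3/14308.6766 = 0.0668; cost = 7.6366%.
Debentures: weight = 4392/14308.6766 = 0.3069; after-tax cost = 5.5% × (1 − 37%) = 3.4650%.
WACC = 0.6263 × 17.9204% + 0.0668 × 7.6366% + 0.3069 × 3.4650% = 12.7968%.

12.80%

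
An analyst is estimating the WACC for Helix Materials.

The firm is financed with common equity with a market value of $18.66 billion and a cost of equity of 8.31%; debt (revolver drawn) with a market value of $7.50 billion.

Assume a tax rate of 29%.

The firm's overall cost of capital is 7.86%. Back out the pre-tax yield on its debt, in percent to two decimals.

Total capital V = 18.66 + 7.5 = 26.16.
Equity weight = 18.66/26.16 = 0.7133.
Revolver drawn weight = 7.5/26.16 = 0.2867.
Equity contribution = 0.7133 × 8.31% = 5.9275%.
Remaining for debt = 7.86% − 5.9275% = 1.9325%.
Rd × (1 − 29%) × 0.2867 = 1.9325%  ⇒  Rd = 9.4935%.

9.49%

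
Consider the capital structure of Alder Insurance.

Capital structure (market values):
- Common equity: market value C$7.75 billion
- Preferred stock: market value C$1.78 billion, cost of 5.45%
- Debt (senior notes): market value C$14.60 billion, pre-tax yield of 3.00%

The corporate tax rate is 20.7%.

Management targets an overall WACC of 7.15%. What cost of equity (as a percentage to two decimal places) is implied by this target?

16.53%

Total capital V = 7.75 + 1.78 + 14.6 = 24.13.
Equity weight = 7.75/24.13 = 0.3212.
Preferred weight = 1.78/24.13 = 0.0738.
Senior notes weight = 14.6/24.13 = 0.6051.
Debt contribution = 0.6051 × 3% × (1 − 20.7%) = 1.4394%.
Preferred contribution = 0.0738 × 5.45% = 0.4020%.
Required equity contribution = 7.15% − 1.8415% = 5.3085%.
Re = 5.3085% / 0.3212 = 16.5284%.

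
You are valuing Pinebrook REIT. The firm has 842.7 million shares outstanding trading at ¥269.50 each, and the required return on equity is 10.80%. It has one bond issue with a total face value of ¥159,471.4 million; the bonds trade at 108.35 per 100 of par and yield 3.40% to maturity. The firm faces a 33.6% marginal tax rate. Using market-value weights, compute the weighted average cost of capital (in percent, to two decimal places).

Market value of equity E = 269.5 × 842.7m = 227107.65m. Market value of debt D = 159471.4m × 108.35/100 = 172787.2619m.
Total capital V = 227107.65 + 172787.2619 = 399894.9119.
Equity: weight = 227107.65/399894.9119 = 0.5679; cost = 10.8%.
Bonds outstanding: weight = 172787.2619/399894.9119 = 0.4321; after-tax cost = 3.4% × (1 − 33.6%) = 2.2576%.
WACC = 0.5679 × 10.8000% + 0.4321 × 2.2576% = 7.1090%.

7.11%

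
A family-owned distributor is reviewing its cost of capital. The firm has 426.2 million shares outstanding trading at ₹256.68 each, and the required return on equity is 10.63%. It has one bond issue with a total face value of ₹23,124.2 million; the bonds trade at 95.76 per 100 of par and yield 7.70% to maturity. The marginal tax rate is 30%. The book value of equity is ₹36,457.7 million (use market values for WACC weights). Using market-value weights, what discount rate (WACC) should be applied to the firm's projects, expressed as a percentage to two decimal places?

9.75%

Market value of equity E = 256.68 × 426.2m = 109397.016m. Market value of debt D = 23124.2m × 95.76/100 = 22143.73392m.
Total capital V = 109397.016 + 22143.73392 = 131540.74992.
Equity: weight = 109397.016/131540.74992 = 0.8317; cost = 10.63%.
Bonds outstanding: weight = 22143.73392/131540.74992 = 0.1683; after-tax cost = 7.7% × (1 − 30%) = 5.3900%.
WACC = 0.8317 × 10.6300% + 0.1683 × 5.3900% = 9.7479%.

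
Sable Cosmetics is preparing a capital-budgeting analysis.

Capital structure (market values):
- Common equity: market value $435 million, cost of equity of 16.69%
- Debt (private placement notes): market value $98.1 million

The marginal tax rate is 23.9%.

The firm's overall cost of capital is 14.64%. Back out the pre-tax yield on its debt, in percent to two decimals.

7.29%

Total capital V = 435 + 98.1 = 533.1.
Equity weight = 435/533.1 = 0.8160.
Private placement notes weight = 98.1/533.1 = 0.1840.
Equity contribution = 0.8160 × 16.69% = 13.6187%.
Remaining for debt = 14.64% − 13.6187% = 1.0213%.
Rd × (1 − 23.9%) × 0.1840 = 1.0213%  ⇒  Rd = 7.2928%.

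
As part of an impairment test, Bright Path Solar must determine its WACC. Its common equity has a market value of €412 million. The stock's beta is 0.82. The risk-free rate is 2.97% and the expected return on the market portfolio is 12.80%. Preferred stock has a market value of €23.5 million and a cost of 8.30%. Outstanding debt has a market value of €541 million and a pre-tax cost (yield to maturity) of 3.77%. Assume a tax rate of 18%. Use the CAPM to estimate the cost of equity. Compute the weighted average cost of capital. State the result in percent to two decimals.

Market risk premium = 12.8% − 2.97% = 9.83%.
Cost of equity via CAPM: Re = 2.97% + 0.82 × 9.83% = 11.0306%.
Total capital V = 412 + 23.5 + 541 = 976.5.
Equity: weight = 412/976.5 = 0.4219; cost = 11.0306%.
Preferred: weight = 23.5/976.5 = 0.0241; cost = 8.3%.
Debt: weight = 541/976.5 = 0.5540; after-tax cost = 3.77% × (1 − 18%) = 3.0914%.
WACC = 0.4219 × 11.0306% + 0.0241 × 8.3000% + 0.5540 × 3.0914% = 6.5664%.

6.57%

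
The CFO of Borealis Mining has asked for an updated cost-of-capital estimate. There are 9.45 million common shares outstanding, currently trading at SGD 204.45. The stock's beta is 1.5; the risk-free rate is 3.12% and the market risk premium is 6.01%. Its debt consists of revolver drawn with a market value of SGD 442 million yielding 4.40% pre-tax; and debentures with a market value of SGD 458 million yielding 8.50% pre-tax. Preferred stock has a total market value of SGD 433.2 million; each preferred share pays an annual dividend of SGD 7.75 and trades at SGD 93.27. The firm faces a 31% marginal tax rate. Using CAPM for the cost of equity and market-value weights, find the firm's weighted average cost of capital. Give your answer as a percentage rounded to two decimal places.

Cost of equity via CAPM: Re = 3.12% + 1.5 × 6.01% = 12.1350%.
Cost of preferred: Rp = 7.75 / 93.27 = 8.3092%.
Market value of equity E = 204.45 × 9.45m = 1932.0525m.
Total capital V = 1932.0525 + 433.2 + 442 + 458 = 3265.2525.
Equity: weight = 1932.0525/3265.2525 = 0.5917; cost = 12.135%.
Preferred: weight = 433.2/3265.2525 = 0.1327; cost = 8.3092%.
Revolver drawn: weight = 442/3265.2525 = 0.1354; after-tax cost = 4.4% × (1 − 31%) = 3.0360%.
Debentures: weight = 458/3265.2525 = 0.1403; after-tax cost = 8.5% × (1 − 31%) = 5.8650%.
WACC = 0.5917 × 12.1350% + 0.1327 × 8.3092% + 0.1354 × 3.0360% + 0.1403 × 5.8650% = 9.5163%.

9.52%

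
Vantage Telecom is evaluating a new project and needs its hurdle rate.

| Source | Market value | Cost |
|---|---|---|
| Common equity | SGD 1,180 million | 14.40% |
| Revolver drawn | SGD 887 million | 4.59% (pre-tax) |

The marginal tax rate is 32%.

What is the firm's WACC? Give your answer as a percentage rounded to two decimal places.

9.56%

Total capital V = 1180 + 887 = 2067.
Equity: weight = 1180/2067 = 0.5709; cost = 14.4%.
Revolver drawn: weight = 887/2067 = 0.4291; after-tax cost = 4.59% × (1 − 32%) = 3.1212%.
WACC = 0.5709 × 14.4000% + 0.4291 × 3.1212% = 9.5600%.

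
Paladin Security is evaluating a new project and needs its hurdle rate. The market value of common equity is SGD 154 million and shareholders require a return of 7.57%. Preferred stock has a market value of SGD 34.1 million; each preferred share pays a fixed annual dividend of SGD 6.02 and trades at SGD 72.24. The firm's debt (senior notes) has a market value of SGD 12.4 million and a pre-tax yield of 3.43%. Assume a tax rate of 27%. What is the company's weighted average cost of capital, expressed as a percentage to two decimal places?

7.39%

Cost of preferred: Rp = 6.02 / 72.24 = 8.3333%.
Total capital V = 154 + 34.1 + 12.4 = 200.5.
Equity: weight = 154/200.5 = 0.7681; cost = 7.57%.
Preferred: weight = 34.1/200.5 = 0.1701; cost = 8.3333%.
Senior notes: weight = 12.4/200.5 = 0.0618; after-tax cost = 3.43% × (1 − 27%) = 2.5039%.
WACC = 0.7681 × 7.5700% + 0.1701 × 8.3333% + 0.0618 × 2.5039% = 7.3865%.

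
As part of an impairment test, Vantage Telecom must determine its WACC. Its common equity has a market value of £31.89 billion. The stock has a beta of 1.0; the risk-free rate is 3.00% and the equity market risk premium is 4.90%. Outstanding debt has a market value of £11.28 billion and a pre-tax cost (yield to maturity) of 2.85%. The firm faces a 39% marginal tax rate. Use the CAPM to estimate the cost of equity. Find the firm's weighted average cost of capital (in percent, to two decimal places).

Cost of equity via CAPM: Re = 3.0% + 1.0 × 4.9% = 7.9000%.
Total capital V = 31.89 + 11.28 = 43.17.
Equity: weight = 31.89/43.17 = 0.7387; cost = 7.9%.
Debt: weight = 11.28/43.17 = 0.2613; after-tax cost = 2.85% × (1 − 39%) = 1.7385%.
WACC = 0.7387 × 7.9000% + 0.2613 × 1.7385% = 6.2900%.

6.29%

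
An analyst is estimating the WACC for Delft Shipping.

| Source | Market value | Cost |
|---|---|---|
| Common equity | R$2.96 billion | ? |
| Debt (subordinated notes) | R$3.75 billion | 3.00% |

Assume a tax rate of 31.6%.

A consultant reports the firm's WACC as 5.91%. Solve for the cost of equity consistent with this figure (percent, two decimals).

10.80%

Total capital V = 2.96 + 3.75 = 6.71.
Equity weight = 2.96/6.71 = 0.4411.
Subordinated notes weight = 3.75/6.71 = 0.5589.
Debt contribution = 0.5589 × 3% × (1 − 31.6%) = 1.1468%.
Required equity contribution = 5.91% − 1.1468% = 4.7632%.
Re = 4.7632% / 0.4411 = 10.7977%.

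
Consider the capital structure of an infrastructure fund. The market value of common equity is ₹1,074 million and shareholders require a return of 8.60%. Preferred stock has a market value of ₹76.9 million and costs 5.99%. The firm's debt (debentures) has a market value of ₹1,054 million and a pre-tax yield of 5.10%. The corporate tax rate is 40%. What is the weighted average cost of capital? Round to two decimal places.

5.86%

Total capital V = 1074 + 76.9 + 1054 = 2204.9.
Equity: weight = 1074/2204.9 = 0.4871; cost = 8.6%.
Preferred: weight = 76.9/2204.9 = 0.0349; cost = 5.99%.
Debentures: weight = 1054/2204.9 = 0.4780; after-tax cost = 5.1% × (1 − 40%) = 3.0600%.
WACC = 0.4871 × 8.6000% + 0.0349 × 5.9900% + 0.4780 × 3.0600% = 5.8607%.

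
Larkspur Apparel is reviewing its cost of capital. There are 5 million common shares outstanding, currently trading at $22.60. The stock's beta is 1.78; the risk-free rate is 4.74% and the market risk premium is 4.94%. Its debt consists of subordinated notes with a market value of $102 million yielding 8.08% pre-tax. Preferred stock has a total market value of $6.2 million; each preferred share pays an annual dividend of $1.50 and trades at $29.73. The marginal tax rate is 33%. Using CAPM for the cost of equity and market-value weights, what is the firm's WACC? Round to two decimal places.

9.55%

Cost of equity via CAPM: Re = 4.74% + 1.78 × 4.94% = 13.5332%.
Cost of preferred: Rp = 1.5 / 29.73 = 5.0454%.
Market value of equity E = 22.6 × 5m = 113m.
Total capital V = 113 + 6.2 + 102 = 221.2.
Equity: weight = 113/221.2 = 0.5108; cost = 13.5332%.
Preferred: weight = 6.2/221.2 = 0.0280; cost = 5.0454%.
Subordinated notes: weight = 102/221.2 = 0.4611; after-tax cost = 8.08% × (1 − 33%) = 5.4136%.
WACC = 0.5108 × 13.5332% + 0.0280 × 5.0454% + 0.4611 × 5.4136% = 9.5512%.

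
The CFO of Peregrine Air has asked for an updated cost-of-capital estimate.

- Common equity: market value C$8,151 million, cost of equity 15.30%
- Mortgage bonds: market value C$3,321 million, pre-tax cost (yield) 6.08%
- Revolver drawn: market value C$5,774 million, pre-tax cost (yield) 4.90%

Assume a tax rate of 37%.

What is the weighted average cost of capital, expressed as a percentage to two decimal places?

Total capital V = 8151 + 3321 + 5774 = 17246.
Equity: weight = 8151/17246 = 0.4726; cost = 15.3%.
Mortgage bonds: weight = 3321/17246 = 0.1926; after-tax cost = 6.08% × (1 − 37%) = 3.8304%.
Revolver drawn: weight = 5774/17246 = 0.3348; after-tax cost = 4.9% × (1 − 37%) = 3.0870%.
WACC = 0.4726 × 15.3000% + 0.1926 × 3.8304% + 0.3348 × 3.0870% = 9.0024%.

9.00%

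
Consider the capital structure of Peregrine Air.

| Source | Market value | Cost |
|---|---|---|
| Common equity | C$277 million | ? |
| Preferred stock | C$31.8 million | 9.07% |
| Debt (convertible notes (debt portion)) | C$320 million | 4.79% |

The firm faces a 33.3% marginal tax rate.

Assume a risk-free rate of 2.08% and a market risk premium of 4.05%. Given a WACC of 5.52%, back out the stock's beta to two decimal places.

1.41

Total capital V = 277 + 31.8 + 320 = 628.8.
Equity weight = 277/628.8 = 0.4405.
Preferred weight = 31.8/628.8 = 0.0506.
Convertible notes (debt portion) weight = 320/628.8 = 0.5089.
Debt contribution = 0.5089 × 4.79% × (1 − 33.3%) = 1.6259%.
Preferred contribution = 0.0506 × 9.07% = 0.4587%.
Required equity contribution = 5.52% − 2.0846% = 3.4354%  ⇒  Re = 7.7985%.
CAPM: 7.7985% = 2.08% + β × 4.05%  ⇒  β = 1.4120.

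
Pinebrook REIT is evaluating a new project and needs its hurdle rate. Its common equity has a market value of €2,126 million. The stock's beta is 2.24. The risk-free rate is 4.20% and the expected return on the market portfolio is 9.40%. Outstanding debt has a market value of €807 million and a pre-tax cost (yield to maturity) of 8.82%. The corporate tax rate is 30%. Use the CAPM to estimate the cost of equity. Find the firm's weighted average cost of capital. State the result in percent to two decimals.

Market risk premium = 9.4% − 4.2% = 5.2%.
Cost of equity via CAPM: Re = 4.2% + 2.24 × 5.2% = 15.8480%.
Total capital V = 2126 + 807 = 2933.
Equity: weight = 2126/2933 = 0.7249; cost = 15.848%.
Debt: weight = 807/2933 = 0.2751; after-tax cost = 8.82% × (1 − 30%) = 6.1740%.
WACC = 0.7249 × 15.8480% + 0.2751 × 6.1740% = 13.1862%.

13.19%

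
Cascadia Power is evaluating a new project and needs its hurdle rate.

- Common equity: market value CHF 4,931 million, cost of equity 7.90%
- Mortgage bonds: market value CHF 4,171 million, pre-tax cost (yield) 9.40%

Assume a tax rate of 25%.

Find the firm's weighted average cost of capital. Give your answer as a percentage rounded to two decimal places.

Total capital V = 4931 + 4171 = 9102.
Equity: weight = 4931/9102 = 0.5417; cost = 7.9%.
Mortgage bonds: weight = 4171/9102 = 0.4583; after-tax cost = 9.4% × (1 − 25%) = 7.0500%.
WACC = 0.5417 × 7.9000% + 0.4583 × 7.0500% = 7.5105%.

7.51%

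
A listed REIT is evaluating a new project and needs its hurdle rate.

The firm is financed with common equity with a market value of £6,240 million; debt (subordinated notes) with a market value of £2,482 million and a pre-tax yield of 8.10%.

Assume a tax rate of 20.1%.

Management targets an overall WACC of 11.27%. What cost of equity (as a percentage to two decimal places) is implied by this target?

13.18%

Total capital V = 6240 + 2482 = 8722.
Equity weight = 6240/8722 = 0.7154.
Subordinated notes weight = 2482/8722 = 0.2846.
Debt contribution = 0.2846 × 8.1% × (1 − 20.1%) = 1.8417%.
Required equity contribution = 11.27% − 1.8417% = 9.4283%.
Re = 9.4283% / 0.7154 = 13.1785%.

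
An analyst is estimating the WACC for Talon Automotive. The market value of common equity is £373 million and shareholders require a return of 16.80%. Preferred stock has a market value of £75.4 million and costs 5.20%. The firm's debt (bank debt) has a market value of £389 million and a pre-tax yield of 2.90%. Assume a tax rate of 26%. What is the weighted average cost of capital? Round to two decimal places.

Total capital V = 373 + 75.4 + 389 = 837.4.
Equity: weight = 373/837.4 = 0.4454; cost = 16.8%.
Preferred: weight = 75.4/837.4 = 0.0900; cost = 5.2%.
Bank debt: weight = 389/837.4 = 0.4645; after-tax cost = 2.9% × (1 − 26%) = 2.1460%.
WACC = 0.4454 × 16.8000% + 0.0900 × 5.2000% + 0.4645 × 2.1460% = 8.9483%.

8.95%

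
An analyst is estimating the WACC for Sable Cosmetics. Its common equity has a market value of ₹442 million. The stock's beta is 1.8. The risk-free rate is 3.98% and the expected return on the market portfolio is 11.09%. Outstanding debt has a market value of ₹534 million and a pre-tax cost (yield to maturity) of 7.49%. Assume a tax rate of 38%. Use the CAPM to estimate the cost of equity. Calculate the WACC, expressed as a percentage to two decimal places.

10.14%

Market risk premium = 11.09% − 3.98% = 7.11%.
Cost of equity via CAPM: Re = 3.98% + 1.8 × 7.11% = 16.7780%.
Total capital V = 442 + 534 = 976.
Equity: weight = 442/976 = 0.4529; cost = 16.778%.
Debt: weight = 534/976 = 0.5471; after-tax cost = 7.49% × (1 − 38%) = 4.6438%.
WACC = 0.4529 × 16.7780% + 0.5471 × 4.6438% = 10.1390%.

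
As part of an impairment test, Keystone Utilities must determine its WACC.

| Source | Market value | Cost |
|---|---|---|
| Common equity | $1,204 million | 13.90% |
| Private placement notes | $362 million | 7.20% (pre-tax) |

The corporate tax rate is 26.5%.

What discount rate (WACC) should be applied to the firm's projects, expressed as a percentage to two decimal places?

Total capital V = 1204 + 362 = 1566.
Equity: weight = 1204/1566 = 0.7688; cost = 13.9%.
Private placement notes: weight = 362/1566 = 0.2312; after-tax cost = 7.2% × (1 − 26.5%) = 5.2920%.
WACC = 0.7688 × 13.9000% + 0.2312 × 5.2920% = 11.9102%.

11.91%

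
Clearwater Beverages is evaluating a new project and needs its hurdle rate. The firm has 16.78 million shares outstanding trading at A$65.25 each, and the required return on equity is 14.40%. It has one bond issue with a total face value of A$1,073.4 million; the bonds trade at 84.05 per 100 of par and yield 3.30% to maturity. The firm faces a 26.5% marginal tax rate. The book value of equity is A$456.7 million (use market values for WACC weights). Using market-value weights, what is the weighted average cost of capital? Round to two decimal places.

8.99%

Market value of equity E = 65.25 × 16.78m = 1094.895m. Market value of debt D = 1073.4m × 84.05/100 = 902.1927m.
Total capital V = 1094.895 + 902.1927 = 1997.0877.
Equity: weight = 1094.895/1997.0877 = 0.5482; cost = 14.4%.
Bonds outstanding: weight = 902.1927/1997.0877 = 0.4518; after-tax cost = 3.3% × (1 − 26.5%) = 2.4255%.
WACC = 0.5482 × 14.4000% + 0.4518 × 2.4255% = 8.9905%.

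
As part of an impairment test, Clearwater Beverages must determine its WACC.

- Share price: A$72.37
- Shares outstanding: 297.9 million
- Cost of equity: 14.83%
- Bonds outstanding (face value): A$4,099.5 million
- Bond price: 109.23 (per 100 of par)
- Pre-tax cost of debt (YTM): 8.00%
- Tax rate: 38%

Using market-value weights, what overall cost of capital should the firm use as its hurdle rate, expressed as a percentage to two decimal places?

Market value of equity E = 72.37 × 297.9m = 21559.023m. Market value of debt D = 4099.5m × 109.23/100 = 4477.88385m.
Total capital V = 21559.023 + 4477.88385 = 26036.90685.
Equity: weight = 21559.023/26036.90685 = 0.8280; cost = 14.83%.
Bonds outstanding: weight = 4477.88385/26036.90685 = 0.1720; after-tax cost = 8% × (1 − 38%) = 4.9600%.
WACC = 0.8280 × 14.8300% + 0.1720 × 4.9600% = 13.1325%.

13.13%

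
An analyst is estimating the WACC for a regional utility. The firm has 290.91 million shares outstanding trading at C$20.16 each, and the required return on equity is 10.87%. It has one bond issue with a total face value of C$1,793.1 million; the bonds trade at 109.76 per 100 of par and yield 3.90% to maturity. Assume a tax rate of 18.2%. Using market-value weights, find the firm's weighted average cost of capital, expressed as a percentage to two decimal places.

8.94%

Market value of equity E = 20.16 × 290.91m = 5864.7456m. Market value of debt D = 1793.1m × 109.76/100 = 1968.10656m.
Total capital V = 5864.7456 + 1968.10656 = 7832.85216.
Equity: weight = 5864.7456/7832.85216 = 0.7487; cost = 10.87%.
Bonds outstanding: weight = 1968.10656/7832.85216 = 0.2513; after-tax cost = 3.9% × (1 − 18.2%) = 3.1902%.
WACC = 0.7487 × 10.8700% + 0.2513 × 3.1902% = 8.9403%.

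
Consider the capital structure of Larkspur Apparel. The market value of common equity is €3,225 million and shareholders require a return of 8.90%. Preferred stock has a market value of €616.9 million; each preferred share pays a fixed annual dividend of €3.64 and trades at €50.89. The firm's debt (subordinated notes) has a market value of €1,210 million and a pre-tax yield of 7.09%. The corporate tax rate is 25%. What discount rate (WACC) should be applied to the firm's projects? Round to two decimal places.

Cost of preferred: Rp = 3.64 / 50.89 = 7.1527%.
Total capital V = 3225 + 616.9 + 1210 = 5051.9.
Equity: weight = 3225/5051.9 = 0.6384; cost = 8.9%.
Preferred: weight = 616.9/5051.9 = 0.1221; cost = 7.1527%.
Subordinated notes: weight = 1210/5051.9 = 0.2395; after-tax cost = 7.09% × (1 − 25%) = 5.3175%.
WACC = 0.6384 × 8.9000% + 0.1221 × 7.1527% + 0.2395 × 5.3175% = 7.8286%.

7.83%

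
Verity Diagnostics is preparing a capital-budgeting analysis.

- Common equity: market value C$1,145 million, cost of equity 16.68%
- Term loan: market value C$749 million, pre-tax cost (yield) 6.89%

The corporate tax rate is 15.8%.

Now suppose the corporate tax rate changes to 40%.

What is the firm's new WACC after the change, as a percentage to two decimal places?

11.72%

After the change:
Total capital V = 1145 + 749 = 1894.
Equity: weight = 1145/1894 = 0.6045; cost = 16.68%.
Term loan: weight = 749/1894 = 0.3955; after-tax cost = 6.89% × (1 − 40%) = 4.1340%.
WACC = 0.6045 × 16.6800% + 0.3955 × 4.1340% = 11.7186%.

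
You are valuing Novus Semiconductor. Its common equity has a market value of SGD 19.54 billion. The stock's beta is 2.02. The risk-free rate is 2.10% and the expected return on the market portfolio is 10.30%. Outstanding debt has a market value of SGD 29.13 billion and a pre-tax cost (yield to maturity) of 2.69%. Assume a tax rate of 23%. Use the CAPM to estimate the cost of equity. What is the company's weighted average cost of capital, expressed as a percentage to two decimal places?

Market risk premium = 10.3% − 2.1% = 8.2%.
Cost of equity via CAPM: Re = 2.1% + 2.02 × 8.2% = 18.6640%.
Total capital V = 19.54 + 29.13 = 48.67.
Equity: weight = 19.54/48.67 = 0.4015; cost = 18.664%.
Debt: weight = 29.13/48.67 = 0.5985; after-tax cost = 2.69% × (1 − 23%) = 2.0713%.
WACC = 0.4015 × 18.6640% + 0.5985 × 2.0713% = 8.7329%.

8.73%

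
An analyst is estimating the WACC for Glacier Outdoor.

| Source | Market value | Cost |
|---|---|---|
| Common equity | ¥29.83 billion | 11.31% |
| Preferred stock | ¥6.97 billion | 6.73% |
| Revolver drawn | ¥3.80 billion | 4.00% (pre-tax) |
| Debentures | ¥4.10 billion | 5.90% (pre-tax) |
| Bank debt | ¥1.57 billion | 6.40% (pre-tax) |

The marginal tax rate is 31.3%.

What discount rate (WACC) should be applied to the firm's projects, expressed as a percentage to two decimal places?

9.04%

Total capital V = 29.83 + 6.97 + 3.8 + 4.1 + 1.57 = 46.27.
Equity: weight = 29.83/46.27 = 0.6447; cost = 11.31%.
Preferred: weight = 6.97/46.27 = 0.1506; cost = 6.73%.
Revolver drawn: weight = 3.8/46.27 = 0.0821; after-tax cost = 4% × (1 − 31.3%) = 2.7480%.
Debentures: weight = 4.1/46.27 = 0.0886; after-tax cost = 5.9% × (1 − 31.3%) = 4.0533%.
Bank debt: weight = 1.57/46.27 = 0.0339; after-tax cost = 6.4% × (1 − 31.3%) = 4.3968%.
WACC = 0.6447 × 11.3100% + 0.1506 × 6.7300% + 0.0821 × 2.7480% + 0.0886 × 4.0533% + 0.0339 × 4.3968% = 9.0393%.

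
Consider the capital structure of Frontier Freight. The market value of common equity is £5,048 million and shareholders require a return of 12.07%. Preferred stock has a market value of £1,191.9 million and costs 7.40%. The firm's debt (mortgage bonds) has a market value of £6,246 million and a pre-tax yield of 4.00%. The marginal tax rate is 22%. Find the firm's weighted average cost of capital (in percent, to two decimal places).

Total capital V = 5048 + 1191.9 + 6246 = 12485.9.
Equity: weight = 5048/12485.9 = 0.4043; cost = 12.07%.
Preferred: weight = 1191.9/12485.9 = 0.0955; cost = 7.4%.
Mortgage bonds: weight = 6246/12485.9 = 0.5002; after-tax cost = 4% × (1 − 22%) = 3.1200%.
WACC = 0.4043 × 12.0700% + 0.0955 × 7.4000% + 0.5002 × 3.1200% = 7.1470%.

7.15%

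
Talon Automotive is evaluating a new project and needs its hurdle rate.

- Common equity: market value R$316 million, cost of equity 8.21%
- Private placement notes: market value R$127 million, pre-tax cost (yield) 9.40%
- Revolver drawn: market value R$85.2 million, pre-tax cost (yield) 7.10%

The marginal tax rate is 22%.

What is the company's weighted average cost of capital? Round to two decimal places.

Total capital V = 316 + 127 + 85.2 = 528.2.
Equity: weight = 316/528.2 = 0.5983; cost = 8.21%.
Private placement notes: weight = 127/528.2 = 0.2404; after-tax cost = 9.4% × (1 − 22%) = 7.3320%.
Revolver drawn: weight = 85.2/528.2 = 0.1613; after-tax cost = 7.1% × (1 − 22%) = 5.5380%.
WACC = 0.5983 × 8.2100% + 0.2404 × 7.3320% + 0.1613 × 5.5380% = 7.5679%.

7.57%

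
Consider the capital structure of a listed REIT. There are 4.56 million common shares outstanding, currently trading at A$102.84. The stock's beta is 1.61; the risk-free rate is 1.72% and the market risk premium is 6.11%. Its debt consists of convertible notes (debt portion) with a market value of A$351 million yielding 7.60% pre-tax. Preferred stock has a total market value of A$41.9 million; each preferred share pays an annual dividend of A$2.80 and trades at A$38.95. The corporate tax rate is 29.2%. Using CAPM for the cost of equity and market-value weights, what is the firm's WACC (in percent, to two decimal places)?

8.83%

Cost of equity via CAPM: Re = 1.72% + 1.61 × 6.11% = 11.5571%.
Cost of preferred: Rp = 2.8 / 38.95 = 7.1887%.
Market value of equity E = 102.84 × 4.56m = 468.9504m.
Total capital V = 468.9504 + 41.9 + 351 = 861.8504.
Equity: weight = 468.9504/861.8504 = 0.5441; cost = 11.5571%.
Preferred: weight = 41.9/861.8504 = 0.0486; cost = 7.1887%.
Convertible notes (debt portion): weight = 351/861.8504 = 0.4073; after-tax cost = 7.6% × (1 − 29.2%) = 5.3808%.
WACC = 0.5441 × 11.5571% + 0.0486 × 7.1887% + 0.4073 × 5.3808% = 8.8293%.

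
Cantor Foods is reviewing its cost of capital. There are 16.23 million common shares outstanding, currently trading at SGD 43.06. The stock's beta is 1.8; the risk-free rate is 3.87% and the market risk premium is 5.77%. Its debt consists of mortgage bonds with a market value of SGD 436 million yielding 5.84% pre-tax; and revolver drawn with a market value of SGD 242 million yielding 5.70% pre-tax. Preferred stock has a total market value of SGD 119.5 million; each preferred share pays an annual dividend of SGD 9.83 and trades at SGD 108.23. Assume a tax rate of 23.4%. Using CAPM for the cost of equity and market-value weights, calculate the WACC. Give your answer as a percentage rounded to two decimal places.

9.39%

Cost of equity via CAPM: Re = 3.87% + 1.8 × 5.77% = 14.2560%.
Cost of preferred: Rp = 9.83 / 108.23 = 9.0825%.
Market value of equity E = 43.06 × 16.23m = 698.8638m.
Total capital V = 698.8638 + 119.5 + 436 + 242 = 1496.3638.
Equity: weight = 698.8638/1496.3638 = 0.4670; cost = 14.256%.
Preferred: weight = 119.5/1496.3638 = 0.0799; cost = 9.0825%.
Mortgage bonds: weight = 436/1496.3638 = 0.2914; after-tax cost = 5.84% × (1 − 23.4%) = 4.4734%.
Revolver drawn: weight = 242/1496.3638 = 0.1617; after-tax cost = 5.7% × (1 − 23.4%) = 4.3662%.
WACC = 0.4670 × 14.2560% + 0.0799 × 9.0825% + 0.2914 × 4.4734% + 0.1617 × 4.3662% = 9.3930%.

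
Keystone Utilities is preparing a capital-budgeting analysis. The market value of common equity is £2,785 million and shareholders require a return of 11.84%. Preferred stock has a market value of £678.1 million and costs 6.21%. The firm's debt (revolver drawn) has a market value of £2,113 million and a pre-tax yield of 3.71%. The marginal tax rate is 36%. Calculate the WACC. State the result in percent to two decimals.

Total capital V = 2785 + 678.1 + 2113 = 5576.1.
Equity: weight = 2785/5576.1 = 0.4995; cost = 11.84%.
Preferred: weight = 678.1/5576.1 = 0.1216; cost = 6.21%.
Revolver drawn: weight = 2113/5576.1 = 0.3789; after-tax cost = 3.71% × (1 − 36%) = 2.3744%.
WACC = 0.4995 × 11.8400% + 0.1216 × 6.2100% + 0.3789 × 2.3744% = 7.5685%.

7.57%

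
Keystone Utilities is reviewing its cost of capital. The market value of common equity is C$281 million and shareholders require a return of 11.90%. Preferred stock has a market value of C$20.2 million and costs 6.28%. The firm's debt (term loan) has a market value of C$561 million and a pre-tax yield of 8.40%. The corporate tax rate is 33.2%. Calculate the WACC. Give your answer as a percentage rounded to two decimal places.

7.68%

Total capital V = 281 + 20.2 + 561 = 862.2.
Equity: weight = 281/862.2 = 0.3259; cost = 11.9%.
Preferred: weight = 20.2/862.2 = 0.0234; cost = 6.28%.
Term loan: weight = 561/862.2 = 0.6507; after-tax cost = 8.4% × (1 − 33.2%) = 5.6112%.
WACC = 0.3259 × 11.9000% + 0.0234 × 6.2800% + 0.6507 × 5.6112% = 7.6765%.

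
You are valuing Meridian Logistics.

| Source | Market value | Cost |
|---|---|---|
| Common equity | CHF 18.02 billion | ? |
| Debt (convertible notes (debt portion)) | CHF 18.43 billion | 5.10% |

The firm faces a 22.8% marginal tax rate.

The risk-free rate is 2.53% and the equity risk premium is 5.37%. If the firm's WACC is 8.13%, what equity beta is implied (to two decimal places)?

Total capital V = 18.02 + 18.43 = 36.45.
Equity weight = 18.02/36.45 = 0.4944.
Convertible notes (debt portion) weight = 18.43/36.45 = 0.5056.
Debt contribution = 0.5056 × 5.1% × (1 − 22.8%) = 1.9907%.
Required equity contribution = 8.13% − 1.9907% = 6.1393%  ⇒  Re = 12.4182%.
CAPM: 12.4182% = 2.53% + β × 5.37%  ⇒  β = 1.8414.

1.84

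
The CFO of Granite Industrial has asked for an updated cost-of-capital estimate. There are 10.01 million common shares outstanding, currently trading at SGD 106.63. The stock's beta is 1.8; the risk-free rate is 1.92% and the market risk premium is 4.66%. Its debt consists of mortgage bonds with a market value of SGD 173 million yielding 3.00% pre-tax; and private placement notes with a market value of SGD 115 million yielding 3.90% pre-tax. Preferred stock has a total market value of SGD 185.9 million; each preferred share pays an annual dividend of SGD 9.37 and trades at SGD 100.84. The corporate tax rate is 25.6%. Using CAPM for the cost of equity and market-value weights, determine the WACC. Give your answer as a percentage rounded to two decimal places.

Cost of equity via CAPM: Re = 1.92% + 1.8 × 4.66% = 10.3080%.
Cost of preferred: Rp = 9.37 / 100.84 = 9.2919%.
Market value of equity E = 106.63 × 10.01m = 1067.3663m.
Total capital V = 1067.3663 + 185.9 + 173 + 115 = 1541.2663.
Equity: weight = 1067.3663/1541.2663 = 0.6925; cost = 10.308%.
Preferred: weight = 185.9/1541.2663 = 0.1206; cost = 9.2919%.
Mortgage bonds: weight = 173/1541.2663 = 0.1122; after-tax cost = 3% × (1 − 25.6%) = 2.2320%.
Private placement notes: weight = 115/1541.2663 = 0.0746; after-tax cost = 3.9% × (1 − 25.6%) = 2.9016%.
WACC = 0.6925 × 10.3080% + 0.1206 × 9.2919% + 0.1122 × 2.2320% + 0.0746 × 2.9016% = 8.7263%.

8.73%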